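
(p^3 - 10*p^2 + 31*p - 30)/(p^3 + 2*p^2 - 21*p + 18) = (p^2 - 7*p + 10)/(p^2 + 5*p - 6)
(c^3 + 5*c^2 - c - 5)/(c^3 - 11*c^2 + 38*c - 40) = (c^3 + 5*c^2 - c - 5)/(c^3 - 11*c^2 + 38*c - 40)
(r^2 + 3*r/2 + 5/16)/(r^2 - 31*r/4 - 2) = (r + 5/4)/(r - 8)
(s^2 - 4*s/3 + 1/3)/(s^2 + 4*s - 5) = (s - 1/3)/(s + 5)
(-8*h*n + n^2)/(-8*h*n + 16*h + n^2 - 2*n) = n/(n - 2)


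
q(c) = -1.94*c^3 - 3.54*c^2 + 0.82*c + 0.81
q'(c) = -5.82*c^2 - 7.08*c + 0.82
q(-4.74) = 123.99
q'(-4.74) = -96.38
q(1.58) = -14.38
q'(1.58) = -24.90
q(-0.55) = -0.39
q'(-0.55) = 2.95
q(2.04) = -28.72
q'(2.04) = -37.84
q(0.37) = 0.53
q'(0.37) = -2.60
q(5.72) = -473.39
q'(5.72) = -230.10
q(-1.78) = -0.92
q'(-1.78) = -5.02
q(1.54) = -13.41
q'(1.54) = -23.89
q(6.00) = -540.75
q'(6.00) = -251.18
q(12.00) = -3851.43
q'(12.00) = -922.22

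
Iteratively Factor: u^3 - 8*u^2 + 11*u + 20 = (u - 5)*(u^2 - 3*u - 4) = (u - 5)*(u + 1)*(u - 4)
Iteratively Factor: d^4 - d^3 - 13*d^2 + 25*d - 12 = (d - 3)*(d^3 + 2*d^2 - 7*d + 4) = (d - 3)*(d + 4)*(d^2 - 2*d + 1) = (d - 3)*(d - 1)*(d + 4)*(d - 1)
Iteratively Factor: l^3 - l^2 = (l)*(l^2 - l) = l^2*(l - 1)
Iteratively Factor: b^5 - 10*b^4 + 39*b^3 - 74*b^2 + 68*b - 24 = (b - 3)*(b^4 - 7*b^3 + 18*b^2 - 20*b + 8) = (b - 3)*(b - 2)*(b^3 - 5*b^2 + 8*b - 4) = (b - 3)*(b - 2)^2*(b^2 - 3*b + 2) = (b - 3)*(b - 2)^2*(b - 1)*(b - 2)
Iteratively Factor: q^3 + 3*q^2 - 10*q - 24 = (q - 3)*(q^2 + 6*q + 8) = (q - 3)*(q + 4)*(q + 2)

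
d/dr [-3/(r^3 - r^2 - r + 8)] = 3*(3*r^2 - 2*r - 1)/(r^3 - r^2 - r + 8)^2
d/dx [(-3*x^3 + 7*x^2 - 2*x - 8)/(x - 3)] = 2*(-3*x^3 + 17*x^2 - 21*x + 7)/(x^2 - 6*x + 9)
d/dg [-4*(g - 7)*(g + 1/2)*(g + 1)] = -12*g^2 + 44*g + 40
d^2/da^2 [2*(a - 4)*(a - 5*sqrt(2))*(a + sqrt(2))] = 12*a - 16*sqrt(2) - 16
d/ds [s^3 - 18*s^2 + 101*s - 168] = 3*s^2 - 36*s + 101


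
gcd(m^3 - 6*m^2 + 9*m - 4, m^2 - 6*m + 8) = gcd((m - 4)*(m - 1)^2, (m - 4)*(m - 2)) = m - 4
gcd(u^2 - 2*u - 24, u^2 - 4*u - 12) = u - 6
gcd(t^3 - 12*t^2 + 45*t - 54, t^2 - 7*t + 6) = t - 6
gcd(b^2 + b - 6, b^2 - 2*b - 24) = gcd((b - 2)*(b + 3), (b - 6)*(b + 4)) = 1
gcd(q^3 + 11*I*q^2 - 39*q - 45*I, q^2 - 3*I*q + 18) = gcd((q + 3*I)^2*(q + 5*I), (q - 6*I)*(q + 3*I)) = q + 3*I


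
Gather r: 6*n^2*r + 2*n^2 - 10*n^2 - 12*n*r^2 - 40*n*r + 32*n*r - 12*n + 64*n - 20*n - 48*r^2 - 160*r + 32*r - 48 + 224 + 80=-8*n^2 + 32*n + r^2*(-12*n - 48) + r*(6*n^2 - 8*n - 128) + 256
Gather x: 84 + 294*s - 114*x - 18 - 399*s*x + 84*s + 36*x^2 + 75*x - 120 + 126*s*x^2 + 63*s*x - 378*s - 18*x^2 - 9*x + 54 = x^2*(126*s + 18) + x*(-336*s - 48)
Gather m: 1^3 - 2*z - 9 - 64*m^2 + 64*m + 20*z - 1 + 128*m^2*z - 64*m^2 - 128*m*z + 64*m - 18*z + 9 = m^2*(128*z - 128) + m*(128 - 128*z)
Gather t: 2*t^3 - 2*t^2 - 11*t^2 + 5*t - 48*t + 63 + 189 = 2*t^3 - 13*t^2 - 43*t + 252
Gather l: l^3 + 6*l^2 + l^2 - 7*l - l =l^3 + 7*l^2 - 8*l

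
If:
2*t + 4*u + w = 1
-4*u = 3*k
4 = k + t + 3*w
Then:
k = 7/5 - w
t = 13/5 - 2*w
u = 3*w/4 - 21/20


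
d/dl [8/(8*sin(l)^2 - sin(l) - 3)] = 8*(1 - 16*sin(l))*cos(l)/(-8*sin(l)^2 + sin(l) + 3)^2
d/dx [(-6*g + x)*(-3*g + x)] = -9*g + 2*x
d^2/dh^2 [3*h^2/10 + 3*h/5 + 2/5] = 3/5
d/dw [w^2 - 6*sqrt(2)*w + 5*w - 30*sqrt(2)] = 2*w - 6*sqrt(2) + 5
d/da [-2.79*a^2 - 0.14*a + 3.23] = -5.58*a - 0.14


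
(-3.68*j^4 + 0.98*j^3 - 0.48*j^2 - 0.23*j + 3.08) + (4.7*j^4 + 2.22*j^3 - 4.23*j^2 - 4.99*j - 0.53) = 1.02*j^4 + 3.2*j^3 - 4.71*j^2 - 5.22*j + 2.55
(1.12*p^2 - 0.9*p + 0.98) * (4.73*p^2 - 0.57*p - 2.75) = 5.2976*p^4 - 4.8954*p^3 + 2.0684*p^2 + 1.9164*p - 2.695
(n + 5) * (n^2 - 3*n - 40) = n^3 + 2*n^2 - 55*n - 200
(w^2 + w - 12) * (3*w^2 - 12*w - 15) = 3*w^4 - 9*w^3 - 63*w^2 + 129*w + 180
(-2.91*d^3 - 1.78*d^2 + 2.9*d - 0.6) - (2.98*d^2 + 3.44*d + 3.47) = -2.91*d^3 - 4.76*d^2 - 0.54*d - 4.07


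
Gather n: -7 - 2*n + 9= 2 - 2*n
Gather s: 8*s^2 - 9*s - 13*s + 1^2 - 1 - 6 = 8*s^2 - 22*s - 6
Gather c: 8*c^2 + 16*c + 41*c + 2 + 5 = 8*c^2 + 57*c + 7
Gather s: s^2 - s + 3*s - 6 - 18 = s^2 + 2*s - 24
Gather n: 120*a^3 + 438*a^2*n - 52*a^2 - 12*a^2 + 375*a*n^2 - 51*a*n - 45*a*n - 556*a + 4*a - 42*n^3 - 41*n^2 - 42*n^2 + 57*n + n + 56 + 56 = 120*a^3 - 64*a^2 - 552*a - 42*n^3 + n^2*(375*a - 83) + n*(438*a^2 - 96*a + 58) + 112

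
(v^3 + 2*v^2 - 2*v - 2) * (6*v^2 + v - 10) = 6*v^5 + 13*v^4 - 20*v^3 - 34*v^2 + 18*v + 20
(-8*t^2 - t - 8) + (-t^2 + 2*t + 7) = -9*t^2 + t - 1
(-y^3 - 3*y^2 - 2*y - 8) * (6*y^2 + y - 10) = -6*y^5 - 19*y^4 - 5*y^3 - 20*y^2 + 12*y + 80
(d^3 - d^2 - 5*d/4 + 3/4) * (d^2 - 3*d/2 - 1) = d^5 - 5*d^4/2 - 3*d^3/4 + 29*d^2/8 + d/8 - 3/4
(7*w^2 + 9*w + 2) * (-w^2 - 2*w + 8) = -7*w^4 - 23*w^3 + 36*w^2 + 68*w + 16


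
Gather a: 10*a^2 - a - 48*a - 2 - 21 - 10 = 10*a^2 - 49*a - 33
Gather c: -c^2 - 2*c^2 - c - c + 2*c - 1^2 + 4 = 3 - 3*c^2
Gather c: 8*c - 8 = 8*c - 8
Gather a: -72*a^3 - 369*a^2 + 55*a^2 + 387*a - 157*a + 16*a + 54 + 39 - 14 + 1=-72*a^3 - 314*a^2 + 246*a + 80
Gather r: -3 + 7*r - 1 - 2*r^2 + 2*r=-2*r^2 + 9*r - 4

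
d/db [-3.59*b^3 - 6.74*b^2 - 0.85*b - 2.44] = -10.77*b^2 - 13.48*b - 0.85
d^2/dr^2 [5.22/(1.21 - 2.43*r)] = -61.647156/(2.43*r - 1.21)^3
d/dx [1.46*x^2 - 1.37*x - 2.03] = 2.92*x - 1.37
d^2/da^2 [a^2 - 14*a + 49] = 2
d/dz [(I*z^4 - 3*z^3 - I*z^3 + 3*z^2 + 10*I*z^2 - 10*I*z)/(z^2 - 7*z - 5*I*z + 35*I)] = (2*I*z^5 + z^4*(12 - 22*I) + z^3*(-108 + 44*I) + z^2*(134 - 390*I) + z*(-700 + 210*I) + 350)/(z^4 + z^3*(-14 - 10*I) + z^2*(24 + 140*I) + z*(350 - 490*I) - 1225)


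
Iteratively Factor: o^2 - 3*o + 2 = (o - 2)*(o - 1)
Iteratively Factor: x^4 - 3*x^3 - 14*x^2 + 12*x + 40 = (x + 2)*(x^3 - 5*x^2 - 4*x + 20) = (x + 2)^2*(x^2 - 7*x + 10) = (x - 2)*(x + 2)^2*(x - 5)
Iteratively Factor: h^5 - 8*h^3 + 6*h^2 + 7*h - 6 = (h - 1)*(h^4 + h^3 - 7*h^2 - h + 6) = (h - 2)*(h - 1)*(h^3 + 3*h^2 - h - 3) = (h - 2)*(h - 1)^2*(h^2 + 4*h + 3) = (h - 2)*(h - 1)^2*(h + 1)*(h + 3)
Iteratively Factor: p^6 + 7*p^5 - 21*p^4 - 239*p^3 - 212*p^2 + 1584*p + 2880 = (p + 4)*(p^5 + 3*p^4 - 33*p^3 - 107*p^2 + 216*p + 720) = (p - 3)*(p + 4)*(p^4 + 6*p^3 - 15*p^2 - 152*p - 240) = (p - 3)*(p + 4)^2*(p^3 + 2*p^2 - 23*p - 60) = (p - 3)*(p + 3)*(p + 4)^2*(p^2 - p - 20) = (p - 3)*(p + 3)*(p + 4)^3*(p - 5)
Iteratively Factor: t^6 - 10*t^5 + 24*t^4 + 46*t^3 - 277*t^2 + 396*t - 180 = (t - 3)*(t^5 - 7*t^4 + 3*t^3 + 55*t^2 - 112*t + 60) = (t - 3)*(t - 2)*(t^4 - 5*t^3 - 7*t^2 + 41*t - 30) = (t - 3)*(t - 2)*(t + 3)*(t^3 - 8*t^2 + 17*t - 10) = (t - 3)*(t - 2)*(t - 1)*(t + 3)*(t^2 - 7*t + 10) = (t - 3)*(t - 2)^2*(t - 1)*(t + 3)*(t - 5)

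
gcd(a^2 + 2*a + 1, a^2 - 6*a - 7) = a + 1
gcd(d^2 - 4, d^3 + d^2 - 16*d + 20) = d - 2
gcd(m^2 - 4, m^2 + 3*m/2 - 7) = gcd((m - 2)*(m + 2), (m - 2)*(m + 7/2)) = m - 2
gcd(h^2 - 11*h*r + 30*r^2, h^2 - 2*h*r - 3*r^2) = 1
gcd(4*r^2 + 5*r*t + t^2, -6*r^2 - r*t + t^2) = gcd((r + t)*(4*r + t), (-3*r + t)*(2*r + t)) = 1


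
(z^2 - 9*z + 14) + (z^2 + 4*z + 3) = 2*z^2 - 5*z + 17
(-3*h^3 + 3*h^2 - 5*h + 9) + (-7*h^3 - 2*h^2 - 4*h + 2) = -10*h^3 + h^2 - 9*h + 11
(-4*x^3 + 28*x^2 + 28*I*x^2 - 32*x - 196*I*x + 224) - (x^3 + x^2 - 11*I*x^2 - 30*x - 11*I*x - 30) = -5*x^3 + 27*x^2 + 39*I*x^2 - 2*x - 185*I*x + 254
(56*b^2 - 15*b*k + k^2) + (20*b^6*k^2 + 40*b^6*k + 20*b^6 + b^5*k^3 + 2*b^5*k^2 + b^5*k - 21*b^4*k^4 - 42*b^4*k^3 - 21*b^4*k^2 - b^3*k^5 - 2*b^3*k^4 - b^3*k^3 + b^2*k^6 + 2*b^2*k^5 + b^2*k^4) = 20*b^6*k^2 + 40*b^6*k + 20*b^6 + b^5*k^3 + 2*b^5*k^2 + b^5*k - 21*b^4*k^4 - 42*b^4*k^3 - 21*b^4*k^2 - b^3*k^5 - 2*b^3*k^4 - b^3*k^3 + b^2*k^6 + 2*b^2*k^5 + b^2*k^4 + 56*b^2 - 15*b*k + k^2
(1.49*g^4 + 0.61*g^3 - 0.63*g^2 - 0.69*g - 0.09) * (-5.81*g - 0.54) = -8.6569*g^5 - 4.3487*g^4 + 3.3309*g^3 + 4.3491*g^2 + 0.8955*g + 0.0486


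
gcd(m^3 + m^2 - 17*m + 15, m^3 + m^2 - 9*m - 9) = m - 3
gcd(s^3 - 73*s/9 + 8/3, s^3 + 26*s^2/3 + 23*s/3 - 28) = s + 3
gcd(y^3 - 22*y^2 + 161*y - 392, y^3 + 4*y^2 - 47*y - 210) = y - 7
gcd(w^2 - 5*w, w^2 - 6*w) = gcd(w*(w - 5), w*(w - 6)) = w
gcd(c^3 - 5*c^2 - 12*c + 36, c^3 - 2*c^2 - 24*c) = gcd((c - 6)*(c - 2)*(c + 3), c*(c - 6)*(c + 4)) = c - 6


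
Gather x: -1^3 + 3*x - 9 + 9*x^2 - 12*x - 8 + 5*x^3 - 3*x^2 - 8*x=5*x^3 + 6*x^2 - 17*x - 18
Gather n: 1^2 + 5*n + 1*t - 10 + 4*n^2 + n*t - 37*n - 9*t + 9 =4*n^2 + n*(t - 32) - 8*t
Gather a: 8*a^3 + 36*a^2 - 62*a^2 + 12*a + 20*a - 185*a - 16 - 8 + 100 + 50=8*a^3 - 26*a^2 - 153*a + 126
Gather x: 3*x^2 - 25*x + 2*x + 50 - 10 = 3*x^2 - 23*x + 40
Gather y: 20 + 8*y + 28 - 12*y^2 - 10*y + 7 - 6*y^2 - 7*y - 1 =-18*y^2 - 9*y + 54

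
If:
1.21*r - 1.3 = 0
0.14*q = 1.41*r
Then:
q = 10.82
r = 1.07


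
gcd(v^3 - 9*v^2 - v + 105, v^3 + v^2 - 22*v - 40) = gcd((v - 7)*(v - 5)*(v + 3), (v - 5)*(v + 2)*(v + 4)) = v - 5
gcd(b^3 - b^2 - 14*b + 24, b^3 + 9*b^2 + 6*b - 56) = b^2 + 2*b - 8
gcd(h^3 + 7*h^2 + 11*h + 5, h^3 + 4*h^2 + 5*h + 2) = h^2 + 2*h + 1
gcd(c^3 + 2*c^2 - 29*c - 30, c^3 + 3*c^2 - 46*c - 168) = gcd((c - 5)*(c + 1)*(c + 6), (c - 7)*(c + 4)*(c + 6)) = c + 6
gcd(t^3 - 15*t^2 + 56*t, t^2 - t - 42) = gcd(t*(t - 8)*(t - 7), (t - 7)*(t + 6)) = t - 7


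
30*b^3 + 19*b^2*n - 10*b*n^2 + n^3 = (-6*b + n)*(-5*b + n)*(b + n)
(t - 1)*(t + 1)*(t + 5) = t^3 + 5*t^2 - t - 5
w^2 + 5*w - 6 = (w - 1)*(w + 6)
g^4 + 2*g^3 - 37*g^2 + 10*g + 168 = (g - 4)*(g - 3)*(g + 2)*(g + 7)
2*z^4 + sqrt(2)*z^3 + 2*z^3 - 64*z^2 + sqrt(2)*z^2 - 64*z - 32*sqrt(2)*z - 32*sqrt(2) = (z - 4*sqrt(2))*(z + 4*sqrt(2))*(sqrt(2)*z + 1)*(sqrt(2)*z + sqrt(2))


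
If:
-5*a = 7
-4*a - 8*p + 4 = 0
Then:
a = -7/5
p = 6/5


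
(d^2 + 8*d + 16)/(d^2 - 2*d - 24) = (d + 4)/(d - 6)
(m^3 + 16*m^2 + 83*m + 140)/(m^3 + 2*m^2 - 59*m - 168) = (m^2 + 9*m + 20)/(m^2 - 5*m - 24)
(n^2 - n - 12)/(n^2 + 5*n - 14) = (n^2 - n - 12)/(n^2 + 5*n - 14)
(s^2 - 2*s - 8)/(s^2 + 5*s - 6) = (s^2 - 2*s - 8)/(s^2 + 5*s - 6)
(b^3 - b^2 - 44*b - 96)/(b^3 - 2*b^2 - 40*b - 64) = (b + 3)/(b + 2)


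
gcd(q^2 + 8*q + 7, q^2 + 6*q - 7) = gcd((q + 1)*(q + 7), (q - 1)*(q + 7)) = q + 7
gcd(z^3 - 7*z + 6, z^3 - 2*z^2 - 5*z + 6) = z - 1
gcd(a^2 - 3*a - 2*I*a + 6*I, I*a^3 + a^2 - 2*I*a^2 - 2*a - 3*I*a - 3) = a - 3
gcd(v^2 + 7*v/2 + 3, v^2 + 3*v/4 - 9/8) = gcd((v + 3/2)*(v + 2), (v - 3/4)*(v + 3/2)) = v + 3/2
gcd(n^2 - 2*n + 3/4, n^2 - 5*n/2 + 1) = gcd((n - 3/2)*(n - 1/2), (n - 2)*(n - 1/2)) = n - 1/2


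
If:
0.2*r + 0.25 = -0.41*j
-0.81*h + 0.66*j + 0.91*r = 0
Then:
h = 0.725986148750376*r - 0.496838301716351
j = -0.48780487804878*r - 0.609756097560976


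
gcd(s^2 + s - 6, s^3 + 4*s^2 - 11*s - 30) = 1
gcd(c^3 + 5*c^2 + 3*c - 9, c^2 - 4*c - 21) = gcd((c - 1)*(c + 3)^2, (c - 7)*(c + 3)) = c + 3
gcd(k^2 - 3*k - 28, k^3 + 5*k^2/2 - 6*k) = k + 4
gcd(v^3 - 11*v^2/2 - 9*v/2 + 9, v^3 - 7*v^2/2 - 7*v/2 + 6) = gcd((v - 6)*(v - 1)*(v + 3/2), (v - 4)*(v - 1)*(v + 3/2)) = v^2 + v/2 - 3/2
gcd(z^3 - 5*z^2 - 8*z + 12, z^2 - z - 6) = z + 2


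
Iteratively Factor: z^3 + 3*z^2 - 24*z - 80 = (z + 4)*(z^2 - z - 20) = (z - 5)*(z + 4)*(z + 4)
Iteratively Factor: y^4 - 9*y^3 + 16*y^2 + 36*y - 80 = (y - 5)*(y^3 - 4*y^2 - 4*y + 16) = (y - 5)*(y - 2)*(y^2 - 2*y - 8) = (y - 5)*(y - 2)*(y + 2)*(y - 4)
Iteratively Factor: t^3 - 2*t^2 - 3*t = (t - 3)*(t^2 + t) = (t - 3)*(t + 1)*(t)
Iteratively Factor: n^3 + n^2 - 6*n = (n - 2)*(n^2 + 3*n) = (n - 2)*(n + 3)*(n)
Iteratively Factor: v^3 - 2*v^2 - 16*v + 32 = (v + 4)*(v^2 - 6*v + 8) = (v - 2)*(v + 4)*(v - 4)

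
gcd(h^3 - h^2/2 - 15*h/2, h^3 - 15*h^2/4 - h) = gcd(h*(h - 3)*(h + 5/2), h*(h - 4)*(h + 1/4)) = h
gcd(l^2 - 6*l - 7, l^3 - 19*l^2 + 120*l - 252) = l - 7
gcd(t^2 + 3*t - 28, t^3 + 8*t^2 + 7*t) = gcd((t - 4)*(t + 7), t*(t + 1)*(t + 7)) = t + 7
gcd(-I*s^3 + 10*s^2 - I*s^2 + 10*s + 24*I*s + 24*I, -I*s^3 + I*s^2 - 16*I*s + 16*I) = s + 4*I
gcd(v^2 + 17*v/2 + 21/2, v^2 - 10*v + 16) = 1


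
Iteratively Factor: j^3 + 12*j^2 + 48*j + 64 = (j + 4)*(j^2 + 8*j + 16) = (j + 4)^2*(j + 4)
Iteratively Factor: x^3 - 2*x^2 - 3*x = (x + 1)*(x^2 - 3*x) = x*(x + 1)*(x - 3)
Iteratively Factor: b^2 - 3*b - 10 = (b + 2)*(b - 5)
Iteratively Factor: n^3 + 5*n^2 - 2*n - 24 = (n + 3)*(n^2 + 2*n - 8) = (n + 3)*(n + 4)*(n - 2)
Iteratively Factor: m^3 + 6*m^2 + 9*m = (m + 3)*(m^2 + 3*m) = (m + 3)^2*(m)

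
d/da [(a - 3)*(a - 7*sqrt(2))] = 2*a - 7*sqrt(2) - 3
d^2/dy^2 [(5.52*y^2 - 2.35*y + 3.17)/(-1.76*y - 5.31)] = (2.8421709430404e-14*y - 374.848048)/(5.451776*y^3 + 49.344768*y^2 + 148.875408*y + 149.721291)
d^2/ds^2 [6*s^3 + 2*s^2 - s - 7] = 36*s + 4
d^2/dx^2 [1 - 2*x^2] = -4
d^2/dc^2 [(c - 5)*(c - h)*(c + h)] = 6*c - 10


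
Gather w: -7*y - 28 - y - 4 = -8*y - 32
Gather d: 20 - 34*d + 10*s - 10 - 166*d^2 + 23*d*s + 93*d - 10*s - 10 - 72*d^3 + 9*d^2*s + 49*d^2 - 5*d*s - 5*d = -72*d^3 + d^2*(9*s - 117) + d*(18*s + 54)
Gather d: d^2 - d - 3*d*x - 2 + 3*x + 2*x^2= d^2 + d*(-3*x - 1) + 2*x^2 + 3*x - 2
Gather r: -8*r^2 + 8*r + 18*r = -8*r^2 + 26*r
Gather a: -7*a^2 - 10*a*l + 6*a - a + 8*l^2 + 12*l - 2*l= -7*a^2 + a*(5 - 10*l) + 8*l^2 + 10*l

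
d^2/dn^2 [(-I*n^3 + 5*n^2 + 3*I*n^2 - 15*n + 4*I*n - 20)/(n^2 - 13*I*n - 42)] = (n^3*(-108 + 392*I) + n^2*(4416 + 756*I) + n*(-3780 - 8016*I) + 27088 + 26964*I)/(n^6 - 39*I*n^5 - 633*n^4 + 5473*I*n^3 + 26586*n^2 - 68796*I*n - 74088)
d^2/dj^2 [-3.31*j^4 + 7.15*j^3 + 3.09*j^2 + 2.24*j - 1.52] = -39.72*j^2 + 42.9*j + 6.18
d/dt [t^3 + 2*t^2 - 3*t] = 3*t^2 + 4*t - 3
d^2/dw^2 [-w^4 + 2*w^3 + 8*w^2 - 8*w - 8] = -12*w^2 + 12*w + 16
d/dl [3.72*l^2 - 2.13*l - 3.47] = 7.44*l - 2.13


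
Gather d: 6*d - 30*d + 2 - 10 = -24*d - 8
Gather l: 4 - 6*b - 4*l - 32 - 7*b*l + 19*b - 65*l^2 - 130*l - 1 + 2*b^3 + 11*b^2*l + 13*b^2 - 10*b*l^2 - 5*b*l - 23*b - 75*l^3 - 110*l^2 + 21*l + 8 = 2*b^3 + 13*b^2 - 10*b - 75*l^3 + l^2*(-10*b - 175) + l*(11*b^2 - 12*b - 113) - 21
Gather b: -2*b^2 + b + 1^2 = -2*b^2 + b + 1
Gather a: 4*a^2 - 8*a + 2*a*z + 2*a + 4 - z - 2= 4*a^2 + a*(2*z - 6) - z + 2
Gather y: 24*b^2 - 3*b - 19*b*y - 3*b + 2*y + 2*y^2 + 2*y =24*b^2 - 6*b + 2*y^2 + y*(4 - 19*b)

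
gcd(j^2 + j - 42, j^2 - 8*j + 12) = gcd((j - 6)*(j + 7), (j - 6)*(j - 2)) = j - 6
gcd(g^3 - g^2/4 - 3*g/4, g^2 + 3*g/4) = g^2 + 3*g/4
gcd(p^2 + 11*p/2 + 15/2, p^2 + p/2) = 1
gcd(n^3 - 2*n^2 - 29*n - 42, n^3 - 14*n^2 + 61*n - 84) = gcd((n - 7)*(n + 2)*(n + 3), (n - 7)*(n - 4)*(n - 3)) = n - 7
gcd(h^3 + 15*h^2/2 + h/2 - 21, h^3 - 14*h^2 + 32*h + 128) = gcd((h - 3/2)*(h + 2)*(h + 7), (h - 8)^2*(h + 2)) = h + 2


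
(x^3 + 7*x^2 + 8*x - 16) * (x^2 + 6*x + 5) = x^5 + 13*x^4 + 55*x^3 + 67*x^2 - 56*x - 80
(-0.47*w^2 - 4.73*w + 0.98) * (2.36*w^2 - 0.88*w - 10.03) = -1.1092*w^4 - 10.7492*w^3 + 11.1893*w^2 + 46.5795*w - 9.8294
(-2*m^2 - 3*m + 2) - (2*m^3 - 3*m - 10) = -2*m^3 - 2*m^2 + 12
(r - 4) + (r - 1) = 2*r - 5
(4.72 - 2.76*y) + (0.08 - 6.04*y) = 4.8 - 8.8*y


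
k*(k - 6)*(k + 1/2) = k^3 - 11*k^2/2 - 3*k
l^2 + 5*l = l*(l + 5)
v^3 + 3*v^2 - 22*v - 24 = (v - 4)*(v + 1)*(v + 6)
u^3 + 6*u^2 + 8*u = u*(u + 2)*(u + 4)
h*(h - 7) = h^2 - 7*h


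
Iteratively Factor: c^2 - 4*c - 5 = (c + 1)*(c - 5)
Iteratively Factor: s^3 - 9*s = (s + 3)*(s^2 - 3*s) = s*(s + 3)*(s - 3)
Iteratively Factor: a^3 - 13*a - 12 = (a + 3)*(a^2 - 3*a - 4) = (a - 4)*(a + 3)*(a + 1)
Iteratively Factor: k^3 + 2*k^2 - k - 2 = (k + 1)*(k^2 + k - 2) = (k - 1)*(k + 1)*(k + 2)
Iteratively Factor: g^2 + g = (g)*(g + 1)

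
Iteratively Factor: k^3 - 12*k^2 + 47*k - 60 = (k - 4)*(k^2 - 8*k + 15) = (k - 4)*(k - 3)*(k - 5)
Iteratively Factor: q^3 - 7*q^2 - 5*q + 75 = (q + 3)*(q^2 - 10*q + 25) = (q - 5)*(q + 3)*(q - 5)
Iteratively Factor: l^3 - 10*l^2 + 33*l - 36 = (l - 4)*(l^2 - 6*l + 9) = (l - 4)*(l - 3)*(l - 3)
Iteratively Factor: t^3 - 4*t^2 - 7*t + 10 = (t - 5)*(t^2 + t - 2) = (t - 5)*(t - 1)*(t + 2)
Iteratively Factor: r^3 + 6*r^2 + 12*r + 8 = (r + 2)*(r^2 + 4*r + 4) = (r + 2)^2*(r + 2)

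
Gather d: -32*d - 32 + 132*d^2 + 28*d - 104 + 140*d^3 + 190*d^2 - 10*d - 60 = 140*d^3 + 322*d^2 - 14*d - 196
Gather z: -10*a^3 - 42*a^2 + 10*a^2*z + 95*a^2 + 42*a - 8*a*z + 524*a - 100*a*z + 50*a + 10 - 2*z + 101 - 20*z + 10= -10*a^3 + 53*a^2 + 616*a + z*(10*a^2 - 108*a - 22) + 121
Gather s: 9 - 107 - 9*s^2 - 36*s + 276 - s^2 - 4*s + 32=-10*s^2 - 40*s + 210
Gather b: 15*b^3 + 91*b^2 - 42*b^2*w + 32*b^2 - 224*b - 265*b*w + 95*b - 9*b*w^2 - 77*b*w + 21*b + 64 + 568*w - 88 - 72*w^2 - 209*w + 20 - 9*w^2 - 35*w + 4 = 15*b^3 + b^2*(123 - 42*w) + b*(-9*w^2 - 342*w - 108) - 81*w^2 + 324*w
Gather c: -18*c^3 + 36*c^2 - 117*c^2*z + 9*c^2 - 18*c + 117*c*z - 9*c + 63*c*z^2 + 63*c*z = -18*c^3 + c^2*(45 - 117*z) + c*(63*z^2 + 180*z - 27)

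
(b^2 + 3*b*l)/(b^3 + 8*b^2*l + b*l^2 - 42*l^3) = b/(b^2 + 5*b*l - 14*l^2)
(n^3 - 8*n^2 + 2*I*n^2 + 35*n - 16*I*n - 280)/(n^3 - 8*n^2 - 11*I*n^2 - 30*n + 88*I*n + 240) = (n + 7*I)/(n - 6*I)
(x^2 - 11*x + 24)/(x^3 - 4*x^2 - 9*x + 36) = (x - 8)/(x^2 - x - 12)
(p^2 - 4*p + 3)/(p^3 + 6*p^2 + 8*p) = (p^2 - 4*p + 3)/(p*(p^2 + 6*p + 8))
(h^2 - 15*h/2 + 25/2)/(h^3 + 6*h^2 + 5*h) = (2*h^2 - 15*h + 25)/(2*h*(h^2 + 6*h + 5))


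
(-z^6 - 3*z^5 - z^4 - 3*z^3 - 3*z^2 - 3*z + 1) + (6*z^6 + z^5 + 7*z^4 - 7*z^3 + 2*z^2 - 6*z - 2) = 5*z^6 - 2*z^5 + 6*z^4 - 10*z^3 - z^2 - 9*z - 1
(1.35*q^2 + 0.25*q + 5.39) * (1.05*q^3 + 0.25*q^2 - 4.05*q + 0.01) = 1.4175*q^5 + 0.6*q^4 + 0.254499999999999*q^3 + 0.3485*q^2 - 21.827*q + 0.0539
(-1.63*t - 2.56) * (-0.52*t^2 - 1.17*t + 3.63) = 0.8476*t^3 + 3.2383*t^2 - 2.9217*t - 9.2928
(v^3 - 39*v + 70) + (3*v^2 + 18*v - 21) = v^3 + 3*v^2 - 21*v + 49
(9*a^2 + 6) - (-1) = 9*a^2 + 7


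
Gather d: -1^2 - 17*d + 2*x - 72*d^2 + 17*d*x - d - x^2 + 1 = -72*d^2 + d*(17*x - 18) - x^2 + 2*x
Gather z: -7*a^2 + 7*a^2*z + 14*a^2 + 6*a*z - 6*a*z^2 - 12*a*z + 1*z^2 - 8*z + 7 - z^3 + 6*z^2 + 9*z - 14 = 7*a^2 - z^3 + z^2*(7 - 6*a) + z*(7*a^2 - 6*a + 1) - 7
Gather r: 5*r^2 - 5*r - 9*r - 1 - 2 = 5*r^2 - 14*r - 3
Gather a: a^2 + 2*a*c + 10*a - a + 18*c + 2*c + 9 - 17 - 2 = a^2 + a*(2*c + 9) + 20*c - 10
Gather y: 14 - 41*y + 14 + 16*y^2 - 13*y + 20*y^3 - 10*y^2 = 20*y^3 + 6*y^2 - 54*y + 28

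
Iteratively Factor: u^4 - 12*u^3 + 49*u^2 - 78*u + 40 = (u - 1)*(u^3 - 11*u^2 + 38*u - 40) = (u - 2)*(u - 1)*(u^2 - 9*u + 20) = (u - 5)*(u - 2)*(u - 1)*(u - 4)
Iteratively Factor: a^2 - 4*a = (a)*(a - 4)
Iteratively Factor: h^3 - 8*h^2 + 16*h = (h)*(h^2 - 8*h + 16) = h*(h - 4)*(h - 4)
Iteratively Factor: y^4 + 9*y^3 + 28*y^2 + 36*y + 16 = (y + 4)*(y^3 + 5*y^2 + 8*y + 4) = (y + 1)*(y + 4)*(y^2 + 4*y + 4) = (y + 1)*(y + 2)*(y + 4)*(y + 2)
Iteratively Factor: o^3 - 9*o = (o)*(o^2 - 9) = o*(o - 3)*(o + 3)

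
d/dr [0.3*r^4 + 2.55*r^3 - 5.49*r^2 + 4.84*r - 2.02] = 1.2*r^3 + 7.65*r^2 - 10.98*r + 4.84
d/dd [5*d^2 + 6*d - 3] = 10*d + 6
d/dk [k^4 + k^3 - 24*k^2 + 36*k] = 4*k^3 + 3*k^2 - 48*k + 36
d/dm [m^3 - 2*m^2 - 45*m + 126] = 3*m^2 - 4*m - 45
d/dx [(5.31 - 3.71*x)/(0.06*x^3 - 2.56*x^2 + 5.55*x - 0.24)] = (0.4452*x^3 - 10.4534*x^2 + 27.1872*x - 28.5801)/(0.0036*x^6 - 0.3072*x^5 + 7.2196*x^4 - 28.4448*x^3 + 32.0313*x^2 - 2.664*x + 0.0576)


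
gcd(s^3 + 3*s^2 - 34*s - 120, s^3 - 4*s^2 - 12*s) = s - 6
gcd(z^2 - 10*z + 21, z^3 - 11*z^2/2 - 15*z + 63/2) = z - 7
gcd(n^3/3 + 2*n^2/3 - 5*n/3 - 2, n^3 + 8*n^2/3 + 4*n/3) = 1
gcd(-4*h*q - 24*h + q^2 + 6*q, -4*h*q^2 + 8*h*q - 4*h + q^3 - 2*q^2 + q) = -4*h + q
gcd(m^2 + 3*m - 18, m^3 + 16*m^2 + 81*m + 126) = m + 6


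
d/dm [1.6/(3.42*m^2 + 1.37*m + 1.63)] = (-10.944*m - 2.192)/(3.42*m^2 + 1.37*m + 1.63)^2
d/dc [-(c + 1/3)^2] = -2*c - 2/3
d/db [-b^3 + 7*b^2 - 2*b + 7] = -3*b^2 + 14*b - 2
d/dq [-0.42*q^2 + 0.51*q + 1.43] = 0.51 - 0.84*q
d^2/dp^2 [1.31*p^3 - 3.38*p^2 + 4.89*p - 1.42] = 7.86*p - 6.76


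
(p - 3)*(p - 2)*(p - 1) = p^3 - 6*p^2 + 11*p - 6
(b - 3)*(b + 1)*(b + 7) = b^3 + 5*b^2 - 17*b - 21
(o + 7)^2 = o^2 + 14*o + 49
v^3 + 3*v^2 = v^2*(v + 3)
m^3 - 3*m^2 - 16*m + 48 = (m - 4)*(m - 3)*(m + 4)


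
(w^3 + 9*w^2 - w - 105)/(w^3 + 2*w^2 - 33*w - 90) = (w^2 + 4*w - 21)/(w^2 - 3*w - 18)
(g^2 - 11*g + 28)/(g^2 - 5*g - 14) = (g - 4)/(g + 2)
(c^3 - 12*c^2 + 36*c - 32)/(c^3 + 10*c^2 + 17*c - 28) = (c^3 - 12*c^2 + 36*c - 32)/(c^3 + 10*c^2 + 17*c - 28)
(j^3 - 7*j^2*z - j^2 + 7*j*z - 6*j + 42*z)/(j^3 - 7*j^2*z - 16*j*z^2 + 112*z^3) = (-j^2 + j + 6)/(-j^2 + 16*z^2)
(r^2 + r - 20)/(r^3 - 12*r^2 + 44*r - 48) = (r + 5)/(r^2 - 8*r + 12)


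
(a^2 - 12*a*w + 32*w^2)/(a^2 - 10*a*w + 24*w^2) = (-a + 8*w)/(-a + 6*w)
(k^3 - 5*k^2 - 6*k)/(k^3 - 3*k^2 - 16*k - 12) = k/(k + 2)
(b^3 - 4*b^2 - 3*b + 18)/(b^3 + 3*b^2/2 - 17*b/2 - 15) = 2*(b - 3)/(2*b + 5)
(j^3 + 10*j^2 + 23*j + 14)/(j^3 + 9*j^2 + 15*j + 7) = (j + 2)/(j + 1)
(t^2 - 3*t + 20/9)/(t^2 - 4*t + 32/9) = (3*t - 5)/(3*t - 8)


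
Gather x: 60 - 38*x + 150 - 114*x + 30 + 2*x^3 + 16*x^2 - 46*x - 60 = 2*x^3 + 16*x^2 - 198*x + 180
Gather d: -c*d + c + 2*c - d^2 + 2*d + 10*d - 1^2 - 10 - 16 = 3*c - d^2 + d*(12 - c) - 27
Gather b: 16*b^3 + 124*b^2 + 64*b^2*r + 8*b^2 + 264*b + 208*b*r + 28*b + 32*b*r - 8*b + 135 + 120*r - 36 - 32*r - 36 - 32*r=16*b^3 + b^2*(64*r + 132) + b*(240*r + 284) + 56*r + 63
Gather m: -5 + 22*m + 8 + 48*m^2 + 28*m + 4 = 48*m^2 + 50*m + 7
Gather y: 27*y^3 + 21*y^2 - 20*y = 27*y^3 + 21*y^2 - 20*y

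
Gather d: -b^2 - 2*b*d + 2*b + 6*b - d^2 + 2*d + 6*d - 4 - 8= -b^2 + 8*b - d^2 + d*(8 - 2*b) - 12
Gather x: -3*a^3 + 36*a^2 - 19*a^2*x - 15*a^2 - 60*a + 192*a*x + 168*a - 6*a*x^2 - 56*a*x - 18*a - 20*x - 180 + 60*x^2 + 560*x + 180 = -3*a^3 + 21*a^2 + 90*a + x^2*(60 - 6*a) + x*(-19*a^2 + 136*a + 540)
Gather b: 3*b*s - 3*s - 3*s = 3*b*s - 6*s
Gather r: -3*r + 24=24 - 3*r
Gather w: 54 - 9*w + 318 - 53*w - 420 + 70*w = 8*w - 48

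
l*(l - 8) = l^2 - 8*l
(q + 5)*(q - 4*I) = q^2 + 5*q - 4*I*q - 20*I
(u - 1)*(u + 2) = u^2 + u - 2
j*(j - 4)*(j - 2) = j^3 - 6*j^2 + 8*j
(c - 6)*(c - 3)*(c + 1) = c^3 - 8*c^2 + 9*c + 18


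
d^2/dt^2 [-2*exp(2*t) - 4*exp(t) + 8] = (-8*exp(t) - 4)*exp(t)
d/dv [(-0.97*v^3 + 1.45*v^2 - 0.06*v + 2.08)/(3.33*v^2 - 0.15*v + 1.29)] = (-3.2301*v^4 + 0.291*v^3 - 3.7716*v^2 - 10.1118*v + 0.2346)/(11.0889*v^4 - 0.999*v^3 + 8.6139*v^2 - 0.387*v + 1.6641)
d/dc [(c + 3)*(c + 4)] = 2*c + 7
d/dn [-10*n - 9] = -10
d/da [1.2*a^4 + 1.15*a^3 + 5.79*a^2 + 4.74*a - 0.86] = 4.8*a^3 + 3.45*a^2 + 11.58*a + 4.74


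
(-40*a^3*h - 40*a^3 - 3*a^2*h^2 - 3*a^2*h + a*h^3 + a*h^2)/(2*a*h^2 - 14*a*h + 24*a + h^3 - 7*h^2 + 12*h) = a*(-40*a^2*h - 40*a^2 - 3*a*h^2 - 3*a*h + h^3 + h^2)/(2*a*h^2 - 14*a*h + 24*a + h^3 - 7*h^2 + 12*h)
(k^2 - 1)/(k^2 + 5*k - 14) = (k^2 - 1)/(k^2 + 5*k - 14)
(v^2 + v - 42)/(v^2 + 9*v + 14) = (v - 6)/(v + 2)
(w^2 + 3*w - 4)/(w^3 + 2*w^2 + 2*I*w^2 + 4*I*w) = (w^2 + 3*w - 4)/(w*(w^2 + 2*w*(1 + I) + 4*I))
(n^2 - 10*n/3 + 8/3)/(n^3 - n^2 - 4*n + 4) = (n - 4/3)/(n^2 + n - 2)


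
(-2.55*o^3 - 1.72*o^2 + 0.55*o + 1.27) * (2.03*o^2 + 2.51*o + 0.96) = -5.1765*o^5 - 9.8921*o^4 - 5.6487*o^3 + 2.3074*o^2 + 3.7157*o + 1.2192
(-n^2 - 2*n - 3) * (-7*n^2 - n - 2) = 7*n^4 + 15*n^3 + 25*n^2 + 7*n + 6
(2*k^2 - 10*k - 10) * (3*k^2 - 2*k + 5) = 6*k^4 - 34*k^3 - 30*k - 50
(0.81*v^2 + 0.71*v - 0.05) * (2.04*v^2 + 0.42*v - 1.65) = 1.6524*v^4 + 1.7886*v^3 - 1.1403*v^2 - 1.1925*v + 0.0825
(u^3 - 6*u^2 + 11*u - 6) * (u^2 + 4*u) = u^5 - 2*u^4 - 13*u^3 + 38*u^2 - 24*u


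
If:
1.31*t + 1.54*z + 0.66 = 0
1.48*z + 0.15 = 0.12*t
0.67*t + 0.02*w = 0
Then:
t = -0.35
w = 11.77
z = -0.13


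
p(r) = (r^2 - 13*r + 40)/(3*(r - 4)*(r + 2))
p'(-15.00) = 0.02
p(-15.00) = 0.62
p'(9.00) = 0.02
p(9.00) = 0.02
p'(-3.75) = 1.27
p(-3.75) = 2.53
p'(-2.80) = 6.07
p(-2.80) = 5.16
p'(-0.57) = 1.89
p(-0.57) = -2.43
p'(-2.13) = 230.11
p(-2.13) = 30.21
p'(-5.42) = 0.33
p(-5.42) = 1.45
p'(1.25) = 0.34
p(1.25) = -0.94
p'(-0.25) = 1.26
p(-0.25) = -1.94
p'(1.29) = 0.33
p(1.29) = -0.93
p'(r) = (2*r - 13)/(3*(r - 4)*(r + 2)) - (r^2 - 13*r + 40)/(3*(r - 4)*(r + 2)^2) - (r^2 - 13*r + 40)/(3*(r - 4)^2*(r + 2))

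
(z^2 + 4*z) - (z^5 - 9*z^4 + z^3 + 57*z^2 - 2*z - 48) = -z^5 + 9*z^4 - z^3 - 56*z^2 + 6*z + 48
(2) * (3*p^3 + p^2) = 6*p^3 + 2*p^2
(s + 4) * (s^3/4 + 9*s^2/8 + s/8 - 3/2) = s^4/4 + 17*s^3/8 + 37*s^2/8 - s - 6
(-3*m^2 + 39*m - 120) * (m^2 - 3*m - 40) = -3*m^4 + 48*m^3 - 117*m^2 - 1200*m + 4800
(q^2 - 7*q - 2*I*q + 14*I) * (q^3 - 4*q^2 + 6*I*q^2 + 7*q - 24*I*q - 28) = q^5 - 11*q^4 + 4*I*q^4 + 47*q^3 - 44*I*q^3 - 209*q^2 + 98*I*q^2 + 532*q + 154*I*q - 392*I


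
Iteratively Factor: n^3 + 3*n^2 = (n)*(n^2 + 3*n) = n*(n + 3)*(n)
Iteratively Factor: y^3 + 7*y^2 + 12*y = (y)*(y^2 + 7*y + 12) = y*(y + 4)*(y + 3)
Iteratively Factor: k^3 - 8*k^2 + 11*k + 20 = (k - 5)*(k^2 - 3*k - 4) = (k - 5)*(k - 4)*(k + 1)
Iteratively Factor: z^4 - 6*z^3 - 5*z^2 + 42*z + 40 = (z - 4)*(z^3 - 2*z^2 - 13*z - 10) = (z - 4)*(z + 2)*(z^2 - 4*z - 5) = (z - 4)*(z + 1)*(z + 2)*(z - 5)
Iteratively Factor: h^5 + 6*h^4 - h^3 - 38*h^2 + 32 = (h + 4)*(h^4 + 2*h^3 - 9*h^2 - 2*h + 8) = (h + 1)*(h + 4)*(h^3 + h^2 - 10*h + 8) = (h - 1)*(h + 1)*(h + 4)*(h^2 + 2*h - 8) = (h - 2)*(h - 1)*(h + 1)*(h + 4)*(h + 4)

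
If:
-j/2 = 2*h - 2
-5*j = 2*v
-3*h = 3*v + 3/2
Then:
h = 19/22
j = 6/11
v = -15/11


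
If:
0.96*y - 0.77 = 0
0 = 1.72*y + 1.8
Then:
No Solution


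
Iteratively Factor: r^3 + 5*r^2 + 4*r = (r + 4)*(r^2 + r) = (r + 1)*(r + 4)*(r)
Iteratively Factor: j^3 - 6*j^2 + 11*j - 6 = (j - 3)*(j^2 - 3*j + 2) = (j - 3)*(j - 2)*(j - 1)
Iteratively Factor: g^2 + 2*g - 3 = (g + 3)*(g - 1)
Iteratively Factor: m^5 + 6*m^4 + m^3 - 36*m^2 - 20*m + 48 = (m + 4)*(m^4 + 2*m^3 - 7*m^2 - 8*m + 12) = (m - 1)*(m + 4)*(m^3 + 3*m^2 - 4*m - 12) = (m - 1)*(m + 3)*(m + 4)*(m^2 - 4) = (m - 1)*(m + 2)*(m + 3)*(m + 4)*(m - 2)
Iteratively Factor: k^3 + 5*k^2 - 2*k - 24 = (k + 4)*(k^2 + k - 6) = (k + 3)*(k + 4)*(k - 2)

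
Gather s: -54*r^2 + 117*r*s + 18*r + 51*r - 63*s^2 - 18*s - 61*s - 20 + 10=-54*r^2 + 69*r - 63*s^2 + s*(117*r - 79) - 10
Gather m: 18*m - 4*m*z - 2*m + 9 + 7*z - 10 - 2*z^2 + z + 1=m*(16 - 4*z) - 2*z^2 + 8*z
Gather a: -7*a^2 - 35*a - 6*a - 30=-7*a^2 - 41*a - 30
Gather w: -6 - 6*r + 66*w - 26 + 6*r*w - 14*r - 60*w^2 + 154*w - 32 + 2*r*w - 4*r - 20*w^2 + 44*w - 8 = -24*r - 80*w^2 + w*(8*r + 264) - 72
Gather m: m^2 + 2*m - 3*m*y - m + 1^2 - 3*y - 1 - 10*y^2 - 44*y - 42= m^2 + m*(1 - 3*y) - 10*y^2 - 47*y - 42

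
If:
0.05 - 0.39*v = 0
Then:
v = 0.13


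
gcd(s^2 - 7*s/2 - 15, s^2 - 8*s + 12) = s - 6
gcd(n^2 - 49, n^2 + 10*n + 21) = n + 7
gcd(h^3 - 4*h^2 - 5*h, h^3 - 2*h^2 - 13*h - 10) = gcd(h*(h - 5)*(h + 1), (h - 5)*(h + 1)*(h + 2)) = h^2 - 4*h - 5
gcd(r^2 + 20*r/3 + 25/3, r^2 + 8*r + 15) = r + 5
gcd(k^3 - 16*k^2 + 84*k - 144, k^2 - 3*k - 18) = k - 6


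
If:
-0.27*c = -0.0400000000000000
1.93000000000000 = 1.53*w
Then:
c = 0.15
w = 1.26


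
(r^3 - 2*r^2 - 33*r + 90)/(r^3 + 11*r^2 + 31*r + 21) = (r^3 - 2*r^2 - 33*r + 90)/(r^3 + 11*r^2 + 31*r + 21)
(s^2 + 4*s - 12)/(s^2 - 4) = (s + 6)/(s + 2)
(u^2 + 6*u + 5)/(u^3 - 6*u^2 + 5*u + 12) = (u + 5)/(u^2 - 7*u + 12)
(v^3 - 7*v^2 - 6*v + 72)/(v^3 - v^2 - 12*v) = (v - 6)/v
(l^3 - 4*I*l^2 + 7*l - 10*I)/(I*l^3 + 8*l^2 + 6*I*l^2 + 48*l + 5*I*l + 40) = (-I*l^3 - 4*l^2 - 7*I*l - 10)/(l^3 + l^2*(6 - 8*I) + l*(5 - 48*I) - 40*I)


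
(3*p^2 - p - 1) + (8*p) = 3*p^2 + 7*p - 1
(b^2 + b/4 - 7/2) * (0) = 0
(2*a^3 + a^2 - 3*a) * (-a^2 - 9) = -2*a^5 - a^4 - 15*a^3 - 9*a^2 + 27*a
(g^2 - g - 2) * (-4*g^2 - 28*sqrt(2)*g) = -4*g^4 - 28*sqrt(2)*g^3 + 4*g^3 + 8*g^2 + 28*sqrt(2)*g^2 + 56*sqrt(2)*g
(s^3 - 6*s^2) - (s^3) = -6*s^2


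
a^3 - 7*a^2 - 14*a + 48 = (a - 8)*(a - 2)*(a + 3)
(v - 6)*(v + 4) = v^2 - 2*v - 24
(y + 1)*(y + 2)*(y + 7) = y^3 + 10*y^2 + 23*y + 14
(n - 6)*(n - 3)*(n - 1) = n^3 - 10*n^2 + 27*n - 18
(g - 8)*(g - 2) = g^2 - 10*g + 16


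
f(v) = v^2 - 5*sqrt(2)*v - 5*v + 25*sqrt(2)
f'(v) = 2*v - 5*sqrt(2) - 5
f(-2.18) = 66.42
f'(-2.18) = -16.43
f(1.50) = 19.50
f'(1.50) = -9.07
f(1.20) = 22.31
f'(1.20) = -9.67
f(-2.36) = 69.41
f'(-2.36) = -16.79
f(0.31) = 31.71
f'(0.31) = -11.45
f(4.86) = 0.31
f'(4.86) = -2.35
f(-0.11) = 36.70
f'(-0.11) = -12.29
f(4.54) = 1.16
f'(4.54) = -2.99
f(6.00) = -1.07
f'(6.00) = -0.07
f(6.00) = -1.07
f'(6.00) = -0.07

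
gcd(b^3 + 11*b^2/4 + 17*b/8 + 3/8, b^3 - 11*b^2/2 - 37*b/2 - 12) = b^2 + 5*b/2 + 3/2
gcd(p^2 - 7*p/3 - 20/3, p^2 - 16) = p - 4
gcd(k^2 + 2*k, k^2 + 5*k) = k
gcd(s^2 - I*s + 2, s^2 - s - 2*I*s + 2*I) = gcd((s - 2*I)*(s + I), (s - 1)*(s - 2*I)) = s - 2*I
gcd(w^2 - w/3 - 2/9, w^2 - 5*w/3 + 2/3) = w - 2/3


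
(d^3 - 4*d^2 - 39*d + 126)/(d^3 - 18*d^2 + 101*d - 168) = (d + 6)/(d - 8)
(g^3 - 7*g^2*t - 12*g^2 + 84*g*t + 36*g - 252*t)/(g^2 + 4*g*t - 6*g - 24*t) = (g^2 - 7*g*t - 6*g + 42*t)/(g + 4*t)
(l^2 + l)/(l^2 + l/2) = 2*(l + 1)/(2*l + 1)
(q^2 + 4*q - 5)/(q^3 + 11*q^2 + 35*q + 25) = (q - 1)/(q^2 + 6*q + 5)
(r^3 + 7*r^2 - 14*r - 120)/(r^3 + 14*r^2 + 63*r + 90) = (r - 4)/(r + 3)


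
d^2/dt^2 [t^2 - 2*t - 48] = 2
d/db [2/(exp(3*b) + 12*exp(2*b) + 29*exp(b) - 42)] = (-6*exp(2*b) - 48*exp(b) - 58)*exp(b)/(exp(3*b) + 12*exp(2*b) + 29*exp(b) - 42)^2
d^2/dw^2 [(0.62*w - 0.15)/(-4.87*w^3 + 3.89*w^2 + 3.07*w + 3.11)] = (-88.226868*w^5 + 113.163216*w^4 - 82.76924*w^3 - 112.520928*w^2 + 69.383388*w + 11.037248)/(115.501303*w^9 - 276.776223*w^8 + 2.64733200000003*w^7 + 68.8114599999999*w^6 + 351.831786*w^5 + 27.812718*w^4 - 110.46838*w^3 - 200.807724*w^2 - 89.080041*w - 30.080231)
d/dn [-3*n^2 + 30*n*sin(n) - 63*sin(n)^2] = 30*n*cos(n) - 6*n + 30*sin(n) - 63*sin(2*n)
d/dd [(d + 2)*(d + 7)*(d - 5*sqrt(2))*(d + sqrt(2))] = 4*d^3 - 12*sqrt(2)*d^2 + 27*d^2 - 72*sqrt(2)*d + 8*d - 90 - 56*sqrt(2)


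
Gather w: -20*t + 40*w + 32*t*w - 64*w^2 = -20*t - 64*w^2 + w*(32*t + 40)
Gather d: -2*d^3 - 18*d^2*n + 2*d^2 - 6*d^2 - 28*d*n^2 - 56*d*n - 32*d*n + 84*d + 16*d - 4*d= -2*d^3 + d^2*(-18*n - 4) + d*(-28*n^2 - 88*n + 96)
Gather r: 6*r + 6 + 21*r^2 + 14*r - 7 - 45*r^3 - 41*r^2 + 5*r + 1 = -45*r^3 - 20*r^2 + 25*r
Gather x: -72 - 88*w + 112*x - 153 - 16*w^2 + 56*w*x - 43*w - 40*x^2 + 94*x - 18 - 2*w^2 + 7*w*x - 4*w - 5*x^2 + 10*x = -18*w^2 - 135*w - 45*x^2 + x*(63*w + 216) - 243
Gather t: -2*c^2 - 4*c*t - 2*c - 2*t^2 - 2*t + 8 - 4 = -2*c^2 - 2*c - 2*t^2 + t*(-4*c - 2) + 4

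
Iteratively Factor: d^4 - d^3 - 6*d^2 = (d - 3)*(d^3 + 2*d^2) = d*(d - 3)*(d^2 + 2*d) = d*(d - 3)*(d + 2)*(d)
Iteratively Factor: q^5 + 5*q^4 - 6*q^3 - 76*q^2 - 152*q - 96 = (q + 3)*(q^4 + 2*q^3 - 12*q^2 - 40*q - 32) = (q + 2)*(q + 3)*(q^3 - 12*q - 16) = (q - 4)*(q + 2)*(q + 3)*(q^2 + 4*q + 4) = (q - 4)*(q + 2)^2*(q + 3)*(q + 2)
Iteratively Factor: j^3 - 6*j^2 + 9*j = (j - 3)*(j^2 - 3*j) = j*(j - 3)*(j - 3)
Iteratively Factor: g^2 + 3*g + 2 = (g + 1)*(g + 2)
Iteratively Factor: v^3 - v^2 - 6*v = (v - 3)*(v^2 + 2*v) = (v - 3)*(v + 2)*(v)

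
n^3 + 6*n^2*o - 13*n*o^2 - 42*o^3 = (n - 3*o)*(n + 2*o)*(n + 7*o)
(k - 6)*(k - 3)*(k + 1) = k^3 - 8*k^2 + 9*k + 18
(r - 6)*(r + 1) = r^2 - 5*r - 6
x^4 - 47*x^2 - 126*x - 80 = (x - 8)*(x + 1)*(x + 2)*(x + 5)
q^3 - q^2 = q^2*(q - 1)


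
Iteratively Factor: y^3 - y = (y + 1)*(y^2 - y) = y*(y + 1)*(y - 1)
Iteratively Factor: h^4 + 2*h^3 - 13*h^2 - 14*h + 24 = (h - 1)*(h^3 + 3*h^2 - 10*h - 24) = (h - 1)*(h + 2)*(h^2 + h - 12) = (h - 3)*(h - 1)*(h + 2)*(h + 4)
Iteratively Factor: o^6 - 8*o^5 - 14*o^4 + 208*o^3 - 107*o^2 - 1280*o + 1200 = (o - 5)*(o^5 - 3*o^4 - 29*o^3 + 63*o^2 + 208*o - 240) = (o - 5)*(o - 4)*(o^4 + o^3 - 25*o^2 - 37*o + 60) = (o - 5)*(o - 4)*(o - 1)*(o^3 + 2*o^2 - 23*o - 60) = (o - 5)^2*(o - 4)*(o - 1)*(o^2 + 7*o + 12) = (o - 5)^2*(o - 4)*(o - 1)*(o + 4)*(o + 3)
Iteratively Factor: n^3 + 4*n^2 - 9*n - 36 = (n + 4)*(n^2 - 9) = (n + 3)*(n + 4)*(n - 3)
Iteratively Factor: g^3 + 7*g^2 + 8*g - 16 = (g - 1)*(g^2 + 8*g + 16) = (g - 1)*(g + 4)*(g + 4)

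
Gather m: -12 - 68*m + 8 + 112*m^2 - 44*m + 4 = 112*m^2 - 112*m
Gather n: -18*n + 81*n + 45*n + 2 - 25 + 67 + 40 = 108*n + 84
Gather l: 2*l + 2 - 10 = 2*l - 8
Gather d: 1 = 1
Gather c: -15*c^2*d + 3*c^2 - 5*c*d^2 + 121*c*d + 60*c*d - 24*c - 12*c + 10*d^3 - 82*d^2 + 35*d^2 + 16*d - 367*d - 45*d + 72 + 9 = c^2*(3 - 15*d) + c*(-5*d^2 + 181*d - 36) + 10*d^3 - 47*d^2 - 396*d + 81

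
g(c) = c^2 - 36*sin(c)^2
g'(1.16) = -24.04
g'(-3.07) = -11.28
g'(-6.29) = -12.09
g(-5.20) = -1.06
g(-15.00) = 209.78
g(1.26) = -31.05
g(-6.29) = 39.56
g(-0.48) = -7.45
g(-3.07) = 9.24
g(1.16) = -28.91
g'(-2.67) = -34.48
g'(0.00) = 0.00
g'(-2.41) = -40.61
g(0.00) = 0.00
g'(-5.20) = -40.20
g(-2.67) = -0.30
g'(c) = 2*c - 72*sin(c)*cos(c)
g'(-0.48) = 28.53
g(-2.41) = -10.26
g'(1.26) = -18.44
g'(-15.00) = -65.57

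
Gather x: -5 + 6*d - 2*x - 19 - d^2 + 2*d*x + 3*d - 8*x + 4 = -d^2 + 9*d + x*(2*d - 10) - 20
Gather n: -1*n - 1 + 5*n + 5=4*n + 4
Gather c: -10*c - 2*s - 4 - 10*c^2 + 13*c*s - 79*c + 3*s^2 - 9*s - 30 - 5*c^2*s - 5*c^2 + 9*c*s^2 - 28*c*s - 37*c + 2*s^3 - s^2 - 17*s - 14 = c^2*(-5*s - 15) + c*(9*s^2 - 15*s - 126) + 2*s^3 + 2*s^2 - 28*s - 48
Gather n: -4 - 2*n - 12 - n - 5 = -3*n - 21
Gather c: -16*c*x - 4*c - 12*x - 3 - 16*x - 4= c*(-16*x - 4) - 28*x - 7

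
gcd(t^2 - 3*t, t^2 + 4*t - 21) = t - 3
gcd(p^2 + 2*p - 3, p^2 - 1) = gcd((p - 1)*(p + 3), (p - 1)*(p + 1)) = p - 1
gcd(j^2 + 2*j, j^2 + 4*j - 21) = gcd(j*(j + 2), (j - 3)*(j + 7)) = 1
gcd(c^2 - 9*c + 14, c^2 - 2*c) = c - 2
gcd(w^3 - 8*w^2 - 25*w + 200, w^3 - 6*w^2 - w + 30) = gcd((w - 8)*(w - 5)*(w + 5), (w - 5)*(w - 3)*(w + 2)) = w - 5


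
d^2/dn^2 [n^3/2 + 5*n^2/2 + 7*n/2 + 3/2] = 3*n + 5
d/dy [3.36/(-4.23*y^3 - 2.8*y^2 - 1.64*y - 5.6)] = (42.6384*y^2 + 18.816*y + 5.5104)/(4.23*y^3 + 2.8*y^2 + 1.64*y + 5.6)^2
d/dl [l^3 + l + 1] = 3*l^2 + 1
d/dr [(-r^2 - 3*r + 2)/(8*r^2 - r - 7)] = (25*r^2 - 18*r + 23)/(64*r^4 - 16*r^3 - 111*r^2 + 14*r + 49)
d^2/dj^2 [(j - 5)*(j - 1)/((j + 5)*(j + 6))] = 2*(-17*j^3 - 75*j^2 + 705*j + 3335)/(j^6 + 33*j^5 + 453*j^4 + 3311*j^3 + 13590*j^2 + 29700*j + 27000)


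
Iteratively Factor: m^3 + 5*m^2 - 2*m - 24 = (m + 4)*(m^2 + m - 6) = (m - 2)*(m + 4)*(m + 3)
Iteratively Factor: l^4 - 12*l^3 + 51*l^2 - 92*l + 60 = (l - 2)*(l^3 - 10*l^2 + 31*l - 30) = (l - 5)*(l - 2)*(l^2 - 5*l + 6) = (l - 5)*(l - 2)^2*(l - 3)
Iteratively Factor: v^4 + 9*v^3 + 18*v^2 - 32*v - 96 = (v + 4)*(v^3 + 5*v^2 - 2*v - 24) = (v + 4)^2*(v^2 + v - 6) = (v - 2)*(v + 4)^2*(v + 3)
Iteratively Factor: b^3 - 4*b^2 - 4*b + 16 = (b + 2)*(b^2 - 6*b + 8) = (b - 4)*(b + 2)*(b - 2)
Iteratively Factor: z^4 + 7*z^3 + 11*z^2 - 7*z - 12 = (z - 1)*(z^3 + 8*z^2 + 19*z + 12) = (z - 1)*(z + 3)*(z^2 + 5*z + 4) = (z - 1)*(z + 3)*(z + 4)*(z + 1)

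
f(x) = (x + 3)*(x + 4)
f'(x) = 2*x + 7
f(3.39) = 47.22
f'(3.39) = 13.78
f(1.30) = 22.79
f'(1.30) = 9.60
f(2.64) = 37.45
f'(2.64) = 12.28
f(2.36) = 34.09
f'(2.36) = 11.72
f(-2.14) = 1.60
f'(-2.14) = 2.72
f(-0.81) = 6.99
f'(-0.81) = 5.38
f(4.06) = 56.90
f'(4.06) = 15.12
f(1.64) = 26.17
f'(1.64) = 10.28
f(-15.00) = 132.00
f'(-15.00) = -23.00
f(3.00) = 42.00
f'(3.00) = 13.00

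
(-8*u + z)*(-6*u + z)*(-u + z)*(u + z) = -48*u^4 + 14*u^3*z + 47*u^2*z^2 - 14*u*z^3 + z^4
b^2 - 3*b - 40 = (b - 8)*(b + 5)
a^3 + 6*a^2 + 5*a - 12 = (a - 1)*(a + 3)*(a + 4)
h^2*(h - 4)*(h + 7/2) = h^4 - h^3/2 - 14*h^2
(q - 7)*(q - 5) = q^2 - 12*q + 35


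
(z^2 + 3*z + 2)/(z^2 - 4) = (z + 1)/(z - 2)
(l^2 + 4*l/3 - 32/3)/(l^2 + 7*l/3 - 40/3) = (l + 4)/(l + 5)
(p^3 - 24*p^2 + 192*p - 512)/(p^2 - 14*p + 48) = (p^2 - 16*p + 64)/(p - 6)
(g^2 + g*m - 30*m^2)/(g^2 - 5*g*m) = (g + 6*m)/g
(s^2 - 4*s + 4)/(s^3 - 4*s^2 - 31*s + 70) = (s - 2)/(s^2 - 2*s - 35)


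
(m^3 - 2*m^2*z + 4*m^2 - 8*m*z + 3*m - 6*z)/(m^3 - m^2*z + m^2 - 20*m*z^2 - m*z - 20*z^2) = (-m^2 + 2*m*z - 3*m + 6*z)/(-m^2 + m*z + 20*z^2)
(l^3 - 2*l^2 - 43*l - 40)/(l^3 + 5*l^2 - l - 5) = (l - 8)/(l - 1)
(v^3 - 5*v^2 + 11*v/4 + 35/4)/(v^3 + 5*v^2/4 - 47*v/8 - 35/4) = 2*(2*v^2 - 5*v - 7)/(4*v^2 + 15*v + 14)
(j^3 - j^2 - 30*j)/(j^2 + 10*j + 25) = j*(j - 6)/(j + 5)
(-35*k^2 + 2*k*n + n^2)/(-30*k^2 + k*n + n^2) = (7*k + n)/(6*k + n)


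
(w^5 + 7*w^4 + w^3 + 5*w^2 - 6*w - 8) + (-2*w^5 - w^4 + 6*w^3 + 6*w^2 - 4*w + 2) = -w^5 + 6*w^4 + 7*w^3 + 11*w^2 - 10*w - 6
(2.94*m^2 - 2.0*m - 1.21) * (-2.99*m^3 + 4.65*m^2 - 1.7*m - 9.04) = -8.7906*m^5 + 19.651*m^4 - 10.6801*m^3 - 28.8041*m^2 + 20.137*m + 10.9384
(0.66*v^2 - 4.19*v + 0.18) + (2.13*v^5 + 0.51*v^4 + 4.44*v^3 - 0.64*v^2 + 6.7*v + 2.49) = 2.13*v^5 + 0.51*v^4 + 4.44*v^3 + 0.02*v^2 + 2.51*v + 2.67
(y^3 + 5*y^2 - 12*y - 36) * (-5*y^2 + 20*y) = -5*y^5 - 5*y^4 + 160*y^3 - 60*y^2 - 720*y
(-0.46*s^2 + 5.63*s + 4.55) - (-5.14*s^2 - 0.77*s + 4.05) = 4.68*s^2 + 6.4*s + 0.5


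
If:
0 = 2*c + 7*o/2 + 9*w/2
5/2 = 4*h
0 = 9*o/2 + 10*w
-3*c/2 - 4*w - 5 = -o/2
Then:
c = -118/109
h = 5/8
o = 160/109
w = -72/109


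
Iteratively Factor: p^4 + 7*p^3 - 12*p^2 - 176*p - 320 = (p - 5)*(p^3 + 12*p^2 + 48*p + 64) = (p - 5)*(p + 4)*(p^2 + 8*p + 16) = (p - 5)*(p + 4)^2*(p + 4)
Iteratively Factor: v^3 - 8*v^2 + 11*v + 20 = (v + 1)*(v^2 - 9*v + 20) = (v - 4)*(v + 1)*(v - 5)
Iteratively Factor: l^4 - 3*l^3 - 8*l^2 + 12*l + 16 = (l - 4)*(l^3 + l^2 - 4*l - 4) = (l - 4)*(l + 2)*(l^2 - l - 2) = (l - 4)*(l + 1)*(l + 2)*(l - 2)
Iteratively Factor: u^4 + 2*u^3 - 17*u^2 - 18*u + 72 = (u - 3)*(u^3 + 5*u^2 - 2*u - 24) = (u - 3)*(u - 2)*(u^2 + 7*u + 12) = (u - 3)*(u - 2)*(u + 4)*(u + 3)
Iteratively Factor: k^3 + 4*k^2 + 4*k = (k + 2)*(k^2 + 2*k) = k*(k + 2)*(k + 2)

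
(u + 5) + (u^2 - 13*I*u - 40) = u^2 + u - 13*I*u - 35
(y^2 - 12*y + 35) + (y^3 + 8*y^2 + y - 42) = y^3 + 9*y^2 - 11*y - 7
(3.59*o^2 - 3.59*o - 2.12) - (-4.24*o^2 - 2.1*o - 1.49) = 7.83*o^2 - 1.49*o - 0.63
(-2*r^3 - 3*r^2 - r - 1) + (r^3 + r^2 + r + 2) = -r^3 - 2*r^2 + 1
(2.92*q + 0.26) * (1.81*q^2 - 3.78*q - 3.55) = 5.2852*q^3 - 10.567*q^2 - 11.3488*q - 0.923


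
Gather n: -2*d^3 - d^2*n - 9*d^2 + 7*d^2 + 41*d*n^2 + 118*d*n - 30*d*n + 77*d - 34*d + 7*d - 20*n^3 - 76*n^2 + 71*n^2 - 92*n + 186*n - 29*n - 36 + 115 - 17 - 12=-2*d^3 - 2*d^2 + 50*d - 20*n^3 + n^2*(41*d - 5) + n*(-d^2 + 88*d + 65) + 50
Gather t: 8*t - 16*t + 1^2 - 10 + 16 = 7 - 8*t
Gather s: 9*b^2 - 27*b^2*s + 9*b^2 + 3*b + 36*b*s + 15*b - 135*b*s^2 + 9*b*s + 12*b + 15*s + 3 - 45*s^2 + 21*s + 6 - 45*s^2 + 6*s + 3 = 18*b^2 + 30*b + s^2*(-135*b - 90) + s*(-27*b^2 + 45*b + 42) + 12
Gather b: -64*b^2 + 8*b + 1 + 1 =-64*b^2 + 8*b + 2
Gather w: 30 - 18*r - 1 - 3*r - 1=28 - 21*r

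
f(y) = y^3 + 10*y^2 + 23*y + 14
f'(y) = 3*y^2 + 20*y + 23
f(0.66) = 33.82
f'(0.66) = 37.51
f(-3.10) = 9.01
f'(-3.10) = -10.17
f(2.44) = 144.18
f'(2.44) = 89.66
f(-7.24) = -7.85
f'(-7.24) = 35.45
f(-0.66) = 2.89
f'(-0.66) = 11.11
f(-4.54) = 22.12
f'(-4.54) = -5.97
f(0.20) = 19.01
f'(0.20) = 27.12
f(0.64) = 33.08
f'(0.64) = 37.03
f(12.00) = 3458.00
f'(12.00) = 695.00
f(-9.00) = -112.00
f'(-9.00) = 86.00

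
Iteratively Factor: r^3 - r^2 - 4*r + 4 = (r - 2)*(r^2 + r - 2) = (r - 2)*(r - 1)*(r + 2)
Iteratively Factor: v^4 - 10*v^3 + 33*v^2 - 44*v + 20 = (v - 2)*(v^3 - 8*v^2 + 17*v - 10) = (v - 2)*(v - 1)*(v^2 - 7*v + 10) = (v - 5)*(v - 2)*(v - 1)*(v - 2)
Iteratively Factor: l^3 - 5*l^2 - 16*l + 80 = (l + 4)*(l^2 - 9*l + 20) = (l - 5)*(l + 4)*(l - 4)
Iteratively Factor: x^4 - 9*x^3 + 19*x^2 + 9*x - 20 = (x - 4)*(x^3 - 5*x^2 - x + 5) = (x - 4)*(x + 1)*(x^2 - 6*x + 5) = (x - 5)*(x - 4)*(x + 1)*(x - 1)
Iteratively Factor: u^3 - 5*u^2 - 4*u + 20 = (u - 2)*(u^2 - 3*u - 10) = (u - 5)*(u - 2)*(u + 2)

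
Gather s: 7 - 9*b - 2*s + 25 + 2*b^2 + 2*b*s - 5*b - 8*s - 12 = 2*b^2 - 14*b + s*(2*b - 10) + 20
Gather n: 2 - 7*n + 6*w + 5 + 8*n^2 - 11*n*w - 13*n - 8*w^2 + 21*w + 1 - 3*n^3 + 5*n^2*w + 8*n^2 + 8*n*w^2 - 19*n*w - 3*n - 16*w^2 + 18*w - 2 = -3*n^3 + n^2*(5*w + 16) + n*(8*w^2 - 30*w - 23) - 24*w^2 + 45*w + 6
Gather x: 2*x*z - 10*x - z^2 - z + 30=x*(2*z - 10) - z^2 - z + 30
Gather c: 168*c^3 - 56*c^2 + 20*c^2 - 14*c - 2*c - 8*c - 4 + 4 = 168*c^3 - 36*c^2 - 24*c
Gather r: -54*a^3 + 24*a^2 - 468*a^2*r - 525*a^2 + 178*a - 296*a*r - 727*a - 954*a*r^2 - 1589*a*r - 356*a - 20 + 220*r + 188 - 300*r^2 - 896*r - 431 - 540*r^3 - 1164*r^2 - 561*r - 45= -54*a^3 - 501*a^2 - 905*a - 540*r^3 + r^2*(-954*a - 1464) + r*(-468*a^2 - 1885*a - 1237) - 308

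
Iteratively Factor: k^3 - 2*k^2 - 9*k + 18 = (k - 3)*(k^2 + k - 6) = (k - 3)*(k + 3)*(k - 2)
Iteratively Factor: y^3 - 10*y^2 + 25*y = (y - 5)*(y^2 - 5*y) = y*(y - 5)*(y - 5)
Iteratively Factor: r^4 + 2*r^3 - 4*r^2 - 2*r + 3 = (r - 1)*(r^3 + 3*r^2 - r - 3) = (r - 1)*(r + 3)*(r^2 - 1) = (r - 1)^2*(r + 3)*(r + 1)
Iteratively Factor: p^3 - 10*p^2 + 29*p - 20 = (p - 1)*(p^2 - 9*p + 20) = (p - 4)*(p - 1)*(p - 5)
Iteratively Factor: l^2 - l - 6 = (l + 2)*(l - 3)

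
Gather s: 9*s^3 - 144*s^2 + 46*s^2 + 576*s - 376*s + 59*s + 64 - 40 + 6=9*s^3 - 98*s^2 + 259*s + 30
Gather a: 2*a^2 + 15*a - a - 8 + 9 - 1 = 2*a^2 + 14*a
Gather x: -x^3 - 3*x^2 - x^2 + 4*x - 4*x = -x^3 - 4*x^2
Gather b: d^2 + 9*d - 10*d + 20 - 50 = d^2 - d - 30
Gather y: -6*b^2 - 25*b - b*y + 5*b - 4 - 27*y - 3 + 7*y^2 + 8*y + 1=-6*b^2 - 20*b + 7*y^2 + y*(-b - 19) - 6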